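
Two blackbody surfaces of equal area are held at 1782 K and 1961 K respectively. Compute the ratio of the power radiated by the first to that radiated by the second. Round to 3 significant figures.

With equal areas, P₁/P₂ = (T₁/T₂)⁴ = (1782/1961)⁴ = 0.682.

P₁/P₂ ≈ 0.682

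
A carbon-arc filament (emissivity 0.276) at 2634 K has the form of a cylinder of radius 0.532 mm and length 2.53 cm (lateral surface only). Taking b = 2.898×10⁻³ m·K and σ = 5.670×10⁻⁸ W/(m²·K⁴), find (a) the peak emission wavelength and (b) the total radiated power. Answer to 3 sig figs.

(a) λ_max = b/T = 2.898×10⁻³/2634 = 1.100×10⁻⁶ m = 1.10×10³ nm.
Lateral area A = 2πrL = 2π×5.32×10⁻⁴×0.0253 = 8.45692×10⁻⁵ m².
(b) P = εσAT⁴ = 0.276×5.670×10⁻⁸×8.45692×10⁻⁵×(2634)⁴ = 63.7 W.

λ_max ≈ 1.10×10³ nm; P ≈ 63.7 W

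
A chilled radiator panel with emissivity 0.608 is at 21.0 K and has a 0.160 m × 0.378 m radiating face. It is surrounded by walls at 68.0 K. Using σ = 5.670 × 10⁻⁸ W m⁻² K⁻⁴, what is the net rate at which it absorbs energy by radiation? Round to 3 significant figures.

Area A = 0.160 × 0.378 = 0.06048 m².
Net radiated power P_net = εσA(T⁴ − T₀⁴) = 0.608×5.670×10⁻⁸×0.06048×(21.0⁴ − 68.0⁴).
T⁴ − T₀⁴ = 1.94481×10⁵ − 2.13814×10⁷ = -2.11869×10⁷ K⁴, so P_net = -0.0442 W — negative, meaning a net gain of 0.0442 W.

Net gain ≈ 0.0442 W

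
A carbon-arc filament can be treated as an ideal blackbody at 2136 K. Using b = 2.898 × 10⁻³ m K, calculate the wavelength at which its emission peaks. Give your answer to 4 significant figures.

λ_max ≈ 1.357 μm

Wien's displacement law: λ_max = b/T = (2.898×10⁻³ m·K)/(2136 K) = 1.3567×10⁻⁶ m.
That is 1.357 μm, in the infrared range.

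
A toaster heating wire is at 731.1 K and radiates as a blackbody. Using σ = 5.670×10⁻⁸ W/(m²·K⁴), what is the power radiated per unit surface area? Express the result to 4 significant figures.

Stefan–Boltzmann: I = σT⁴ = 5.670×10⁻⁸ × (731.1)⁴ = 1.620×10⁴ W/m².

I ≈ 1.620×10⁴ W/m²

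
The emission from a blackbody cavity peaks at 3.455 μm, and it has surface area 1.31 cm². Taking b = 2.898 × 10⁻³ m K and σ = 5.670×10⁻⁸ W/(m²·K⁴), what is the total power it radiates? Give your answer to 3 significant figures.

Wien's law: T = b/λ_max = 2.898×10⁻³/3.455×10⁻⁶ = 838.784 K.
Area A = 1.31 cm² = 1.31×10⁻⁴ m².
Then P = σAT⁴ = 5.670×10⁻⁸×1.31×10⁻⁴×(838.784)⁴ = 3.68 W.

P ≈ 3.68 W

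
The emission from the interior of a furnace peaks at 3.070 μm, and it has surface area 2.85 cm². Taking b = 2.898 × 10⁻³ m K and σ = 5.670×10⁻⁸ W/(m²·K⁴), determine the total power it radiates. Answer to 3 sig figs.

Wien's law: T = b/λ_max = 2.898×10⁻³/3.070×10⁻⁶ = 943.974 K.
Area A = 2.85 cm² = 2.85×10⁻⁴ m².
Then P = σAT⁴ = 5.670×10⁻⁸×2.85×10⁻⁴×(943.974)⁴ = 12.8 W.

P ≈ 12.8 W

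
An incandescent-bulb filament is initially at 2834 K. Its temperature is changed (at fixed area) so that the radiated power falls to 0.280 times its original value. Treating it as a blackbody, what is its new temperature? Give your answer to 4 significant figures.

T₂ ≈ 2062 K

P ∝ T⁴, so T₂/T₁ = (P₂/P₁)^(1/4) = (0.280)^(1/4) = 0.727427.
T₂ = 2834 × 0.727427 = 2062 K.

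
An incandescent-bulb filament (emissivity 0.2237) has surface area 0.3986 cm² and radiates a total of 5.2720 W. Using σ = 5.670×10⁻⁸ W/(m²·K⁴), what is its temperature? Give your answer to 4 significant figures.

Area A = 0.3986 cm² = 3.986×10⁻⁵ m².
P = εσAT⁴ ⇒ T = (P/(εσA))^(1/4) = (5.2720/(0.2237×5.670×10⁻⁸×3.986×10⁻⁵))^(1/4) = 1797 K.

T ≈ 1797 K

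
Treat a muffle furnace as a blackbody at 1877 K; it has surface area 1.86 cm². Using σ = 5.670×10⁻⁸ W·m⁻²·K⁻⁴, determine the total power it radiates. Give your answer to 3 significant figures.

Area A = 1.86 cm² = 1.86×10⁻⁴ m².
P = σAT⁴ = 5.670×10⁻⁸ × 1.86×10⁻⁴ × (1877)⁴ = 131 W.

P ≈ 131 W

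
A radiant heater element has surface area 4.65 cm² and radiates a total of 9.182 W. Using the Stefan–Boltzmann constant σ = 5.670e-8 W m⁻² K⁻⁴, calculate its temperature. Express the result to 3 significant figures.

Area A = 4.65 cm² = 4.65×10⁻⁴ m².
P = σAT⁴ ⇒ T = (P/(σA))^(1/4) = (9.182/(5.670×10⁻⁸×4.65×10⁻⁴))^(1/4) = 768 K.

T ≈ 768 K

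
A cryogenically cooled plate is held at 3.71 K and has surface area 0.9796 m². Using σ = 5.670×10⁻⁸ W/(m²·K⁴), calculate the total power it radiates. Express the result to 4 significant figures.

Area A = 0.9796 m².
P = σAT⁴ = 5.670×10⁻⁸ × 0.9796 × (3.71)⁴ = 1.052×10⁻⁵ W.

P ≈ 1.052×10⁻⁵ W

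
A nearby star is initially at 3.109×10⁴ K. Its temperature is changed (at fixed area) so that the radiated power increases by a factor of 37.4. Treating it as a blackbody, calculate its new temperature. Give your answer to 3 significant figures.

P ∝ T⁴, so T₂/T₁ = (P₂/P₁)^(1/4) = (37.4)^(1/4) = 2.47296.
T₂ = 3.109×10⁴ × 2.47296 = 7.69×10⁴ K.

T₂ ≈ 7.69×10⁴ K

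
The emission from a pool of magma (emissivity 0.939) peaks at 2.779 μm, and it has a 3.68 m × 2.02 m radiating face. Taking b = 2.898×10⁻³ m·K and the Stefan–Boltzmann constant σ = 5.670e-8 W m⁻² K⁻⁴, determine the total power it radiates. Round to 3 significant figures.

Wien's law: T = b/λ_max = 2.898×10⁻³/2.779×10⁻⁶ = 1042.82 K.
Area A = 3.68 × 2.02 = 7.4336 m².
Then P = εσAT⁴ = 0.939×5.670×10⁻⁸×7.4336×(1042.82)⁴ = 4.68×10⁵ W.

P ≈ 4.68×10⁵ W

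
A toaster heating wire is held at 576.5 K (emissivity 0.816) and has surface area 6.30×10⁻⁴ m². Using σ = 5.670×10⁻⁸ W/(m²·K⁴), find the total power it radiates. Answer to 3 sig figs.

Area A = 6.30×10⁻⁴ m².
P = εσAT⁴ = 0.816 × 5.670×10⁻⁸ × 6.30×10⁻⁴ × (576.5)⁴ = 3.22 W.

P ≈ 3.22 W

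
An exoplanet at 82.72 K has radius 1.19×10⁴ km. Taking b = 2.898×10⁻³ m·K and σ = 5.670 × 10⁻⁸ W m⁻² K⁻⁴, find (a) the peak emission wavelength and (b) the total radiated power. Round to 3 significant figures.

(a) λ_max = b/T = 2.898×10⁻³/82.72 = 3.503×10⁻⁵ m = 35.0 μm.
Surface area A = 4πR² = 4π(1.19×10⁷ m)² = 1.77952×10¹⁵ m².
(b) P = σAT⁴ = 5.670×10⁻⁸×1.77952×10¹⁵×(82.72)⁴ = 4.72×10¹⁵ W.

λ_max ≈ 35.0 μm; P ≈ 4.72×10¹⁵ W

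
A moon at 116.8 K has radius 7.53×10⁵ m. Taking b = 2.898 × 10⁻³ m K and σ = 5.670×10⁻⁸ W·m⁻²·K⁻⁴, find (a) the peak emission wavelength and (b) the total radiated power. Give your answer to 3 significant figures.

(a) λ_max = b/T = 2.898×10⁻³/116.8 = 2.481×10⁻⁵ m = 24.8 μm.
Surface area A = 4πR² = 4π(7.53×10⁵ m)² = 7.12525×10¹² m².
(b) P = σAT⁴ = 5.670×10⁻⁸×7.12525×10¹²×(116.8)⁴ = 7.52×10¹³ W.

λ_max ≈ 24.8 μm; P ≈ 7.52×10¹³ W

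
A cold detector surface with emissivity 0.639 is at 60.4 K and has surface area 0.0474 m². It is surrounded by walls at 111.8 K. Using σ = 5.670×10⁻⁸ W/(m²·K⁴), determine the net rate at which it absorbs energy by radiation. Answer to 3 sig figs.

Area A = 0.0474 m².
Net radiated power P_net = εσA(T⁴ − T₀⁴) = 0.639×5.670×10⁻⁸×0.0474×(60.4⁴ − 111.8⁴).
T⁴ − T₀⁴ = 1.33091×10⁷ − 1.56231×10⁸ = -1.42922×10⁸ K⁴, so P_net = -0.245 W — negative, meaning a net gain of 0.245 W.

Net gain ≈ 0.245 W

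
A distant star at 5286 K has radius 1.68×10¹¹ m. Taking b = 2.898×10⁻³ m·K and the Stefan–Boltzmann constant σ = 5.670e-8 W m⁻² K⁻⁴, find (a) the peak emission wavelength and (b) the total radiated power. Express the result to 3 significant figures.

λ_max ≈ 0.548 μm; P ≈ 1.57×10³¹ W

(a) λ_max = b/T = 2.898×10⁻³/5286 = 5.482×10⁻⁷ m = 0.548 μm.
Surface area A = 4πR² = 4π(1.68×10¹¹ m)² = 3.54673×10²³ m².
(b) P = σAT⁴ = 5.670×10⁻⁸×3.54673×10²³×(5286)⁴ = 1.57×10³¹ W.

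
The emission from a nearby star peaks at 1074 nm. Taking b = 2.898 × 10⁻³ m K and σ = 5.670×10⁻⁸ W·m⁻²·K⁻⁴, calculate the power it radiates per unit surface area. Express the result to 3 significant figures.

Wien's law: T = b/λ_max = 2.898×10⁻³/1.074×10⁻⁶ = 2698.32 K.
Then I = σT⁴ = 5.670×10⁻⁸×(2698.32)⁴ = 3.01×10⁶ W/m².

I ≈ 3.01×10⁶ W/m²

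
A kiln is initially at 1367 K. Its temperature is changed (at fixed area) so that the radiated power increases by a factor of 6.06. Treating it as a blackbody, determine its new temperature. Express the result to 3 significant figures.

P ∝ T⁴, so T₂/T₁ = (P₂/P₁)^(1/4) = (6.06)^(1/4) = 1.56898.
T₂ = 1367 × 1.56898 = 2.14×10³ K.

T₂ ≈ 2.14×10³ K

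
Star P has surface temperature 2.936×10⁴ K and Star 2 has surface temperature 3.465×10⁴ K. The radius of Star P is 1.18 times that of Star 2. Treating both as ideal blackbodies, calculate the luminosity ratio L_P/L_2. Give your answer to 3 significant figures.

L_P/L_2 ≈ 0.718

L ∝ R²T⁴, so L_P/L_2 = (R_P/R_2)²(T_P/T_2)⁴ = (1.18)² × (2.936×10⁴/3.465×10⁴)⁴ = 1.3924 × 0.515479 = 0.718.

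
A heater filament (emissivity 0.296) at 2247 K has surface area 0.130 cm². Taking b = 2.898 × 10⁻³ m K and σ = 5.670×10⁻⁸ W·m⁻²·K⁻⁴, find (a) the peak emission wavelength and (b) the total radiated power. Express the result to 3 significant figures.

(a) λ_max = b/T = 2.898×10⁻³/2247 = 1.290×10⁻⁶ m = 1.29 μm.
Area A = 0.130 cm² = 1.30×10⁻⁵ m².
(b) P = εσAT⁴ = 0.296×5.670×10⁻⁸×1.30×10⁻⁵×(2247)⁴ = 5.56 W.

λ_max ≈ 1.29 μm; P ≈ 5.56 W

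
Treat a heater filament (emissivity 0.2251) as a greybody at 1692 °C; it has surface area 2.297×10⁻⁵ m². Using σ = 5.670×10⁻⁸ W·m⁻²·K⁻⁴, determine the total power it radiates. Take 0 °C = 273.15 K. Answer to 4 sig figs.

P ≈ 4.372 W

T = 1692 °C + 273.15 = 1965.15 K.
Area A = 2.297×10⁻⁵ m².
P = εσAT⁴ = 0.2251 × 5.670×10⁻⁸ × 2.297×10⁻⁵ × (1965.15)⁴ = 4.372 W.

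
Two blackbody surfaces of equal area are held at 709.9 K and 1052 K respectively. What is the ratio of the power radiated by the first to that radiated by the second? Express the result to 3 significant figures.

P₁/P₂ ≈ 0.207

With equal areas, P₁/P₂ = (T₁/T₂)⁴ = (709.9/1052)⁴ = 0.207.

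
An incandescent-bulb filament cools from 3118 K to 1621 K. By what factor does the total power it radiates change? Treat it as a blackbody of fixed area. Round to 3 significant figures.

P₂/P₁ ≈ 0.0731

P ∝ T⁴, so P₂/P₁ = (T₂/T₁)⁴ = (1621/3118)⁴ = (0.519885)⁴ = 0.0731.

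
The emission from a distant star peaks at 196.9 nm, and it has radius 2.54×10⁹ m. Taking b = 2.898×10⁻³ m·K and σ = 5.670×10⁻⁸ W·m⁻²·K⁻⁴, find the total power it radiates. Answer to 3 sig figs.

Wien's law: T = b/λ_max = 2.898×10⁻³/1.969×10⁻⁷ = 14718.1 K.
Surface area A = 4πR² = 4π(2.54×10⁹ m)² = 8.10732×10¹⁹ m².
Then P = σAT⁴ = 5.670×10⁻⁸×8.10732×10¹⁹×(14718.1)⁴ = 2.16×10²⁹ W.

P ≈ 2.16×10²⁹ W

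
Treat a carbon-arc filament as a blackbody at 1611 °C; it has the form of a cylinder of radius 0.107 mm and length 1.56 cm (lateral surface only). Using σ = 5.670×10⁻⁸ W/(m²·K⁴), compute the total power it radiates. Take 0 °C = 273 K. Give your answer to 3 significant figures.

T = 1611 °C + 273 = 1884 K.
Lateral area A = 2πrL = 2π×1.07×10⁻⁴×0.0156 = 1.04879×10⁻⁵ m².
P = σAT⁴ = 5.670×10⁻⁸ × 1.04879×10⁻⁵ × (1884)⁴ = 7.49 W.

P ≈ 7.49 W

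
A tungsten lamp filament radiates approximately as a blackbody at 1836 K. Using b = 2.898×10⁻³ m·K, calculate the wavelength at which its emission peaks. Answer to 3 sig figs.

Wien's displacement law: λ_max = b/T = (2.898×10⁻³ m·K)/(1836 K) = 1.578×10⁻⁶ m.
That is 1.58 μm, in the infrared range.

λ_max ≈ 1.58 μm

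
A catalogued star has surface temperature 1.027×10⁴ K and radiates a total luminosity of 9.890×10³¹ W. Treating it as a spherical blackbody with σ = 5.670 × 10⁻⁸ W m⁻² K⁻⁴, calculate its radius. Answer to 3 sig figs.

R ≈ 1.12×10¹¹ m

L = 4πR²σT⁴ ⇒ R = √(L/(4πσT⁴)).
σT⁴ = 6.30761×10⁸ W/m², so R = √(9.890×10³¹/(4π×6.30761×10⁸)) = 1.12×10¹¹ m.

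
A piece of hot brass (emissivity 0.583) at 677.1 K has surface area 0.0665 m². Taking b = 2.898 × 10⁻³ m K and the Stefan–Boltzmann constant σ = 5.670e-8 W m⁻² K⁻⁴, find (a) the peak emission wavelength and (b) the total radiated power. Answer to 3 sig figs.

λ_max ≈ 4.28 μm; P ≈ 462 W

(a) λ_max = b/T = 2.898×10⁻³/677.1 = 4.280×10⁻⁶ m = 4.28 μm.
Area A = 0.0665 m².
(b) P = εσAT⁴ = 0.583×5.670×10⁻⁸×0.0665×(677.1)⁴ = 462 W.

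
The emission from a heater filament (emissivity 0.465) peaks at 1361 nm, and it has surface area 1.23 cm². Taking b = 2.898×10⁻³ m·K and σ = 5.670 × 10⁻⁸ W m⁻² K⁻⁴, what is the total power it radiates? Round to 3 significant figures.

P ≈ 66.7 W

Wien's law: T = b/λ_max = 2.898×10⁻³/1.361×10⁻⁶ = 2129.32 K.
Area A = 1.23 cm² = 1.23×10⁻⁴ m².
Then P = εσAT⁴ = 0.465×5.670×10⁻⁸×1.23×10⁻⁴×(2129.32)⁴ = 66.7 W.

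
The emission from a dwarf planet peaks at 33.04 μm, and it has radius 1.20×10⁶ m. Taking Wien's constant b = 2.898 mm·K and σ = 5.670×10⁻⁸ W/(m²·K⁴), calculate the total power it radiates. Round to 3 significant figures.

Wien's law: T = b/λ_max = 2.898×10⁻³/3.304×10⁻⁵ = 87.7119 K.
Surface area A = 4πR² = 4π(1.20×10⁶ m)² = 1.80956×10¹³ m².
Then P = σAT⁴ = 5.670×10⁻⁸×1.80956×10¹³×(87.7119)⁴ = 6.07×10¹³ W.

P ≈ 6.07×10¹³ W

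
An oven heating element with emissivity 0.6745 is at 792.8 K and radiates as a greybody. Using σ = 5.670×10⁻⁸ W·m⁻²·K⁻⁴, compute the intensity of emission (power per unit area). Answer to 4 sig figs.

I ≈ 1.511×10⁴ W/m²

Stefan–Boltzmann: I = εσT⁴ = 0.6745 × 5.670×10⁻⁸ × (792.8)⁴ = 1.511×10⁴ W/m².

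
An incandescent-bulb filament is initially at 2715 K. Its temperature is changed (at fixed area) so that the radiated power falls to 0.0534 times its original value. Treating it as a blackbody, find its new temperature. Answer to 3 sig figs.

T₂ ≈ 1.31×10³ K

P ∝ T⁴, so T₂/T₁ = (P₂/P₁)^(1/4) = (0.0534)^(1/4) = 0.480712.
T₂ = 2715 × 0.480712 = 1.31×10³ K.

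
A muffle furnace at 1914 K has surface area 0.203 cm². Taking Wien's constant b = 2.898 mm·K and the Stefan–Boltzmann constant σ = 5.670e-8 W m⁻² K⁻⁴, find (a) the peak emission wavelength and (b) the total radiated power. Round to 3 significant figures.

(a) λ_max = b/T = 2.898×10⁻³/1914 = 1.514×10⁻⁶ m = 1.51 μm.
Area A = 0.203 cm² = 2.03×10⁻⁵ m².
(b) P = σAT⁴ = 5.670×10⁻⁸×2.03×10⁻⁵×(1914)⁴ = 15.4 W.

λ_max ≈ 1.51 μm; P ≈ 15.4 W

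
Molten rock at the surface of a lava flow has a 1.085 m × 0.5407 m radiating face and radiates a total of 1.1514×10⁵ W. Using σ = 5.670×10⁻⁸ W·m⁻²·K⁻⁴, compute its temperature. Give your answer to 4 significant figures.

T ≈ 1364 K

Area A = 1.085 × 0.5407 = 0.586659 m².
P = σAT⁴ ⇒ T = (P/(σA))^(1/4) = (1.1514×10⁵/(5.670×10⁻⁸×0.586659))^(1/4) = 1364 K.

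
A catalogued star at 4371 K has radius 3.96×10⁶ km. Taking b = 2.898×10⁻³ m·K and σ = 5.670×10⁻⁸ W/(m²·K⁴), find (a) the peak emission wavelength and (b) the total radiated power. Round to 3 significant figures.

(a) λ_max = b/T = 2.898×10⁻³/4371 = 6.630×10⁻⁷ m = 663 nm.
Surface area A = 4πR² = 4π(3.96×10⁹ m)² = 1.97061×10²⁰ m².
(b) P = σAT⁴ = 5.670×10⁻⁸×1.97061×10²⁰×(4371)⁴ = 4.08×10²⁷ W.

λ_max ≈ 663 nm; P ≈ 4.08×10²⁷ W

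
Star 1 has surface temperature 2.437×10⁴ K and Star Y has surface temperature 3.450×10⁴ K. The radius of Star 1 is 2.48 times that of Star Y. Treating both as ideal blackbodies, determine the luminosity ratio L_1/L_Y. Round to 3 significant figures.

L ∝ R²T⁴, so L_1/L_Y = (R_1/R_Y)²(T_1/T_Y)⁴ = (2.48)² × (2.437×10⁴/3.450×10⁴)⁴ = 6.1504 × 0.248969 = 1.53.

L_1/L_Y ≈ 1.53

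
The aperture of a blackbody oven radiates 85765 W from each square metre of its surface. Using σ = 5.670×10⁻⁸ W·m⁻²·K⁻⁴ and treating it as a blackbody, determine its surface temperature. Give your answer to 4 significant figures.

I = σT⁴, so T = (I/σ)^(1/4) = (85765/(5.670×10⁻⁸))^(1/4) = 1109 K.

T ≈ 1109 K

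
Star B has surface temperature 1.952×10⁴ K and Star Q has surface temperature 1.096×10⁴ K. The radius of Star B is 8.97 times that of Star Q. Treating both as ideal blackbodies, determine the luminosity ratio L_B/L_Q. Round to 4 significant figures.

L ∝ R²T⁴, so L_B/L_Q = (R_B/R_Q)²(T_B/T_Q)⁴ = (8.97)² × (1.952×10⁴/1.096×10⁴)⁴ = 80.4609 × 10.0618 = 809.6.

L_B/L_Q ≈ 809.6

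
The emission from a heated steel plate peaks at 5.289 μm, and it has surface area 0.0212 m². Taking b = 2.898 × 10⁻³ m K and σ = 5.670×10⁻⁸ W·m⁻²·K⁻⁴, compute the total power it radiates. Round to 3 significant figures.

Wien's law: T = b/λ_max = 2.898×10⁻³/5.289×10⁻⁶ = 547.930 K.
Area A = 0.0212 m².
Then P = σAT⁴ = 5.670×10⁻⁸×0.0212×(547.930)⁴ = 108 W.

P ≈ 108 W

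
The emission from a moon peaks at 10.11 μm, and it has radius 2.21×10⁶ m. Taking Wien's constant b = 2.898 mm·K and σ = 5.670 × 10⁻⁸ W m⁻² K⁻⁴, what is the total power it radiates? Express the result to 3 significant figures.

Wien's law: T = b/λ_max = 2.898×10⁻³/1.011×10⁻⁵ = 286.647 K.
Surface area A = 4πR² = 4π(2.21×10⁶ m)² = 6.13754×10¹³ m².
Then P = σAT⁴ = 5.670×10⁻⁸×6.13754×10¹³×(286.647)⁴ = 2.35×10¹⁶ W.

P ≈ 2.35×10¹⁶ W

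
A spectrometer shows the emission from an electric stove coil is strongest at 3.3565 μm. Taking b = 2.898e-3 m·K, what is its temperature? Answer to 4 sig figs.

Wien's law gives T = b/λ_max = (2.898×10⁻³ m·K)/(3.3565×10⁻⁶ m) = 863.4 K.

T ≈ 863.4 K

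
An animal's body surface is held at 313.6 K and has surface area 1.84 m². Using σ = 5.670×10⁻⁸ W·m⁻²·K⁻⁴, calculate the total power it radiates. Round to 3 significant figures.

P ≈ 1.01×10³ W

Area A = 1.84 m².
P = σAT⁴ = 5.670×10⁻⁸ × 1.84 × (313.6)⁴ = 1.01×10³ W.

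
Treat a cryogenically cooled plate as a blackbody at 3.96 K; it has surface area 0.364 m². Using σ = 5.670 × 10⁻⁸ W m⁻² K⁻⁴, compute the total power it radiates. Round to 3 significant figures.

P ≈ 5.08×10⁻⁶ W

Area A = 0.364 m².
P = σAT⁴ = 5.670×10⁻⁸ × 0.364 × (3.96)⁴ = 5.08×10⁻⁶ W.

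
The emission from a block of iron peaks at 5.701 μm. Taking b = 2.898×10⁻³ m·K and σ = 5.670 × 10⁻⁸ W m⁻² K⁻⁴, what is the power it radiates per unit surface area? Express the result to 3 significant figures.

I ≈ 3.79×10³ W/m²

Wien's law: T = b/λ_max = 2.898×10⁻³/5.701×10⁻⁶ = 508.332 K.
Then I = σT⁴ = 5.670×10⁻⁸×(508.332)⁴ = 3.79×10³ W/m².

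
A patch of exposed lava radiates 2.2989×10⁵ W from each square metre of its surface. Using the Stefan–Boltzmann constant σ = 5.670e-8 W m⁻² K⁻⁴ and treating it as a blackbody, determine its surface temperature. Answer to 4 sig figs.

T ≈ 1419 K

I = σT⁴, so T = (I/σ)^(1/4) = (2.2989×10⁵/(5.670×10⁻⁸))^(1/4) = 1419 K.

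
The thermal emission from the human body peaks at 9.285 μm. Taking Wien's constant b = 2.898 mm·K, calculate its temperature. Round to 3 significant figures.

Wien's law gives T = b/λ_max = (2.898×10⁻³ m·K)/(9.285×10⁻⁶ m) = 312 K.

T ≈ 312 K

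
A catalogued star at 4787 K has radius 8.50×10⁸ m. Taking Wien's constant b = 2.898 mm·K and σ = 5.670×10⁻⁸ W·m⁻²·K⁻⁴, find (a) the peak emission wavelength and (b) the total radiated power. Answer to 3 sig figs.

λ_max ≈ 0.605 μm; P ≈ 2.70×10²⁶ W

(a) λ_max = b/T = 2.898×10⁻³/4787 = 6.054×10⁻⁷ m = 0.605 μm.
Surface area A = 4πR² = 4π(8.50×10⁸ m)² = 9.07920×10¹⁸ m².
(b) P = σAT⁴ = 5.670×10⁻⁸×9.07920×10¹⁸×(4787)⁴ = 2.70×10²⁶ W.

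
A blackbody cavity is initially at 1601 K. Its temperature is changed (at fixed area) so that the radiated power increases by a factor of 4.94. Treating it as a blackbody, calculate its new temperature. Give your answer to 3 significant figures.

T₂ ≈ 2.39×10³ K

P ∝ T⁴, so T₂/T₁ = (P₂/P₁)^(1/4) = (4.94)^(1/4) = 1.49084.
T₂ = 1601 × 1.49084 = 2.39×10³ K.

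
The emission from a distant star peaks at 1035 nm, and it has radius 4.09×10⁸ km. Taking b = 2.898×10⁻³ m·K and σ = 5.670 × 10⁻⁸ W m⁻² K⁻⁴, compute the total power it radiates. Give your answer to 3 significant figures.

Wien's law: T = b/λ_max = 2.898×10⁻³/1.035×10⁻⁶ = 2800.00 K.
Surface area A = 4πR² = 4π(4.09×10¹¹ m)² = 2.10212×10²⁴ m².
Then P = σAT⁴ = 5.670×10⁻⁸×2.10212×10²⁴×(2800.00)⁴ = 7.33×10³⁰ W.

P ≈ 7.33×10³⁰ W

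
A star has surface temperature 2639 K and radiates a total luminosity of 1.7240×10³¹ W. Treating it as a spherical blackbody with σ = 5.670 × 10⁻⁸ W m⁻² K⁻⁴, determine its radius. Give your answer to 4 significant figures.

L = 4πR²σT⁴ ⇒ R = √(L/(4πσT⁴)).
σT⁴ = 2.75005×10⁶ W/m², so R = √(1.7240×10³¹/(4π×2.75005×10⁶)) = 7.063×10¹¹ m.

R ≈ 7.063×10¹¹ m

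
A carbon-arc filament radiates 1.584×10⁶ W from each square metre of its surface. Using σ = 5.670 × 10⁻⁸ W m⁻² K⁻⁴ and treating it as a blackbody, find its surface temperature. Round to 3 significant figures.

I = σT⁴, so T = (I/σ)^(1/4) = (1.584×10⁶/(5.670×10⁻⁸))^(1/4) = 2.30×10³ K.

T ≈ 2.30×10³ K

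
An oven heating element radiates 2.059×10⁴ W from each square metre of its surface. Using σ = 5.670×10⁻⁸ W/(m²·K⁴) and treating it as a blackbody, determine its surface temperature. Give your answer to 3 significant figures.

I = σT⁴, so T = (I/σ)^(1/4) = (2.059×10⁴/(5.670×10⁻⁸))^(1/4) = 776 K.

T ≈ 776 K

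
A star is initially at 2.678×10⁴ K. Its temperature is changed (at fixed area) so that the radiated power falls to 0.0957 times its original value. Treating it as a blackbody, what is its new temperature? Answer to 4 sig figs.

P ∝ T⁴, so T₂/T₁ = (P₂/P₁)^(1/4) = (0.0957)^(1/4) = 0.556196.
T₂ = 2.678×10⁴ × 0.556196 = 1.489×10⁴ K.

T₂ ≈ 1.489×10⁴ K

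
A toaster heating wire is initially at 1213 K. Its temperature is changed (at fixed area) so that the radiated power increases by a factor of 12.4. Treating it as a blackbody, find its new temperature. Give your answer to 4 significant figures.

P ∝ T⁴, so T₂/T₁ = (P₂/P₁)^(1/4) = (12.4)^(1/4) = 1.87653.
T₂ = 1213 × 1.87653 = 2276 K.

T₂ ≈ 2276 K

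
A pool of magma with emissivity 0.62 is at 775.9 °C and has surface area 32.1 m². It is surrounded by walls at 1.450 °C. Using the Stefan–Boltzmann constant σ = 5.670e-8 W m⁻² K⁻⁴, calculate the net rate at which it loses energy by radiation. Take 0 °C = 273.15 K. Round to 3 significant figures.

Net loss ≈ 1.36×10⁶ W

T = 775.9 °C + 273.15 = 1049.05 K.
Surroundings: T = 1.450 °C + 273.15 = 274.600 K.
Area A = 32.1 m².
Net radiated power P_net = εσA(T⁴ − T₀⁴) = 0.62×5.670×10⁻⁸×32.1×(1049.05⁴ − 274.600⁴).
T⁴ − T₀⁴ = 1.21111×10¹² − 5.68594×10⁹ = 1.20542×10¹² K⁴, so P_net = 1.36×10⁶ W.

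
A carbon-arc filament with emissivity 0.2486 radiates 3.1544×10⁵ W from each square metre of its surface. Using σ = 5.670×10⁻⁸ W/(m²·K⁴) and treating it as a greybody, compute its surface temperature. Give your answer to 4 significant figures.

T ≈ 2175 K

I = εσT⁴, so T = (I/εσ)^(1/4) = (3.1544×10⁵/(0.2486×5.670×10⁻⁸))^(1/4) = 2175 K.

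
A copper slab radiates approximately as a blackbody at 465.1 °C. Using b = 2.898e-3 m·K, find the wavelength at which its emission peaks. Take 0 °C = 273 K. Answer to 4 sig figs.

T = 465.1 °C + 273 = 738.1 K.
Wien's displacement law: λ_max = b/T = (2.898×10⁻³ m·K)/(738.1 K) = 3.9263×10⁻⁶ m.
That is 3.926 μm, in the infrared range.

λ_max ≈ 3.926 μm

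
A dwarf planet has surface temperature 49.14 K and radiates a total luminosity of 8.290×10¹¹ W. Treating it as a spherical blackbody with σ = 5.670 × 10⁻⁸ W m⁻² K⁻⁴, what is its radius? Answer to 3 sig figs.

R ≈ 4.47×10⁵ m

L = 4πR²σT⁴ ⇒ R = √(L/(4πσT⁴)).
σT⁴ = 0.330616 W/m², so R = √(8.290×10¹¹/(4π×0.330616)) = 4.47×10⁵ m.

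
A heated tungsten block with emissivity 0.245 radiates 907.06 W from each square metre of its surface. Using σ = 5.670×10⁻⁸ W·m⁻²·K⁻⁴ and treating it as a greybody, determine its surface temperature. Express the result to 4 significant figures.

I = εσT⁴, so T = (I/εσ)^(1/4) = (907.06/(0.245×5.670×10⁻⁸))^(1/4) = 505.5 K.

T ≈ 505.5 K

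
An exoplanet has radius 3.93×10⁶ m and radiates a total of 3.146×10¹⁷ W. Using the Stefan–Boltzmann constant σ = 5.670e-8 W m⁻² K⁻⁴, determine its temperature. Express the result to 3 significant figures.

Surface area A = 4πR² = 4π(3.93×10⁶ m)² = 1.94086×10¹⁴ m².
P = σAT⁴ ⇒ T = (P/(σA))^(1/4) = (3.146×10¹⁷/(5.670×10⁻⁸×1.94086×10¹⁴))^(1/4) = 411 K.

T ≈ 411 K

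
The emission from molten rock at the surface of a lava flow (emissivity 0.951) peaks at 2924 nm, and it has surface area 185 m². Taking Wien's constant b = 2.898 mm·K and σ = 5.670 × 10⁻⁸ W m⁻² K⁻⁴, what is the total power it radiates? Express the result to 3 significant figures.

P ≈ 9.63×10⁶ W

Wien's law: T = b/λ_max = 2.898×10⁻³/2.924×10⁻⁶ = 991.108 K.
Area A = 185 m².
Then P = εσAT⁴ = 0.951×5.670×10⁻⁸×185×(991.108)⁴ = 9.63×10⁶ W.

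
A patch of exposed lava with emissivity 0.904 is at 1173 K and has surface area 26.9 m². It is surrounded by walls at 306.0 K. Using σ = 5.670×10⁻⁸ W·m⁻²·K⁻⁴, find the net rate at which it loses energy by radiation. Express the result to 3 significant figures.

Area A = 26.9 m².
Net radiated power P_net = εσA(T⁴ − T₀⁴) = 0.904×5.670×10⁻⁸×26.9×(1173⁴ − 306.0⁴).
T⁴ − T₀⁴ = 1.89318×10¹² − 8.76770×10⁹ = 1.88441×10¹² K⁴, so P_net = 2.60×10⁶ W.

Net loss ≈ 2.60×10⁶ W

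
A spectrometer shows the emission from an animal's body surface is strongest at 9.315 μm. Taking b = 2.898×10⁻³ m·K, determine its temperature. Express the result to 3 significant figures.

Wien's law gives T = b/λ_max = (2.898×10⁻³ m·K)/(9.315×10⁻⁶ m) = 311 K.

T ≈ 311 K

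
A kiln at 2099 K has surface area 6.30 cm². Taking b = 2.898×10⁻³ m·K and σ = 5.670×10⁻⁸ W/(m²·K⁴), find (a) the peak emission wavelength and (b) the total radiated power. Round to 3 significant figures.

(a) λ_max = b/T = 2.898×10⁻³/2099 = 1.381×10⁻⁶ m = 1.38 μm.
Area A = 6.30 cm² = 6.30×10⁻⁴ m².
(b) P = σAT⁴ = 5.670×10⁻⁸×6.30×10⁻⁴×(2099)⁴ = 693 W.

λ_max ≈ 1.38 μm; P ≈ 693 W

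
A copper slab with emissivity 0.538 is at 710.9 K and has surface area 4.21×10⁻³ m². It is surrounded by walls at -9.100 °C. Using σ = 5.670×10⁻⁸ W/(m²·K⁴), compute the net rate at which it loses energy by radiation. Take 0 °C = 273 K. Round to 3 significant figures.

Net loss ≈ 32.2 W

Surroundings: T = -9.100 °C + 273 = 263.900 K.
Area A = 4.21×10⁻³ m².
Net radiated power P_net = εσA(T⁴ − T₀⁴) = 0.538×5.670×10⁻⁸×4.21×10⁻³×(710.9⁴ − 263.900⁴).
T⁴ − T₀⁴ = 2.55408×10¹¹ − 4.85018×10⁹ = 2.50558×10¹¹ K⁴, so P_net = 32.2 W.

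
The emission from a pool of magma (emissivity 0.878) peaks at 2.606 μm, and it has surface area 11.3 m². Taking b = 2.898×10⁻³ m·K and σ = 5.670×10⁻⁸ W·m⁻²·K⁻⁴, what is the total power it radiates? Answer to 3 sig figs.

Wien's law: T = b/λ_max = 2.898×10⁻³/2.606×10⁻⁶ = 1112.05 K.
Area A = 11.3 m².
Then P = εσAT⁴ = 0.878×5.670×10⁻⁸×11.3×(1112.05)⁴ = 8.60×10⁵ W.

P ≈ 8.60×10⁵ W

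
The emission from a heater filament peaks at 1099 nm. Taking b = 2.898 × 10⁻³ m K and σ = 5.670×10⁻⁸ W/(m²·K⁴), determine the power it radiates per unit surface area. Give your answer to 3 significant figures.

I ≈ 2.74×10⁶ W/m²

Wien's law: T = b/λ_max = 2.898×10⁻³/1.099×10⁻⁶ = 2636.94 K.
Then I = σT⁴ = 5.670×10⁻⁸×(2636.94)⁴ = 2.74×10⁶ W/m².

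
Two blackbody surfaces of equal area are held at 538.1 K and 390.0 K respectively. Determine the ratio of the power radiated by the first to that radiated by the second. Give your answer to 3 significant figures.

With equal areas, P₁/P₂ = (T₁/T₂)⁴ = (538.1/390.0)⁴ = 3.62.

P₁/P₂ ≈ 3.62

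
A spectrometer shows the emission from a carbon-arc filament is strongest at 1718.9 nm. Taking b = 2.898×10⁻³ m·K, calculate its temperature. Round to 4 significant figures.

Wien's law gives T = b/λ_max = (2.898×10⁻³ m·K)/(1.7189×10⁻⁶ m) = 1686 K.

T ≈ 1686 K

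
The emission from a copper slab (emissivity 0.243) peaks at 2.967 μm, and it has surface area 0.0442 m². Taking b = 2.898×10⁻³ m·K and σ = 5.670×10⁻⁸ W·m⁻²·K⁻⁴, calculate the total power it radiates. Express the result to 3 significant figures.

P ≈ 554 W

Wien's law: T = b/λ_max = 2.898×10⁻³/2.967×10⁻⁶ = 976.744 K.
Area A = 0.0442 m².
Then P = εσAT⁴ = 0.243×5.670×10⁻⁸×0.0442×(976.744)⁴ = 554 W.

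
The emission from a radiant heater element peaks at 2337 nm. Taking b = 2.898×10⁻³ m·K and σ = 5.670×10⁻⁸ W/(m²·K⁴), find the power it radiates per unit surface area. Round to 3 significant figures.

Wien's law: T = b/λ_max = 2.898×10⁻³/2.337×10⁻⁶ = 1240.05 K.
Then I = σT⁴ = 5.670×10⁻⁸×(1240.05)⁴ = 1.34×10⁵ W/m².

I ≈ 1.34×10⁵ W/m²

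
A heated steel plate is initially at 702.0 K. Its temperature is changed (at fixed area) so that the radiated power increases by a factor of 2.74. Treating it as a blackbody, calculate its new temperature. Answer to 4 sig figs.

P ∝ T⁴, so T₂/T₁ = (P₂/P₁)^(1/4) = (2.74)^(1/4) = 1.28658.
T₂ = 702.0 × 1.28658 = 903.2 K.

T₂ ≈ 903.2 K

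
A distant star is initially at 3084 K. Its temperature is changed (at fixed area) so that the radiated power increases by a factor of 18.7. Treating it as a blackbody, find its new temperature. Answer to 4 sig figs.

T₂ ≈ 6413 K

P ∝ T⁴, so T₂/T₁ = (P₂/P₁)^(1/4) = (18.7)^(1/4) = 2.07951.
T₂ = 3084 × 2.07951 = 6413 K.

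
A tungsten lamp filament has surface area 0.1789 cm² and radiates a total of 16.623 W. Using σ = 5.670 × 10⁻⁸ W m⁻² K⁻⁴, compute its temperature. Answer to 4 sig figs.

Area A = 0.1789 cm² = 1.789×10⁻⁵ m².
P = σAT⁴ ⇒ T = (P/(σA))^(1/4) = (16.623/(5.670×10⁻⁸×1.789×10⁻⁵))^(1/4) = 2012 K.

T ≈ 2012 K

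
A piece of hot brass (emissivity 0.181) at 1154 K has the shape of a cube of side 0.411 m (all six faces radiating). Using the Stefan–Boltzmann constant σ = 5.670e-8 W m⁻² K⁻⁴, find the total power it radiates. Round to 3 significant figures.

P ≈ 1.84×10⁴ W

Area A = 6s² = 6×(0.411 m)² = 1.01353 m².
P = εσAT⁴ = 0.181 × 5.670×10⁻⁸ × 1.01353 × (1154)⁴ = 1.84×10⁴ W.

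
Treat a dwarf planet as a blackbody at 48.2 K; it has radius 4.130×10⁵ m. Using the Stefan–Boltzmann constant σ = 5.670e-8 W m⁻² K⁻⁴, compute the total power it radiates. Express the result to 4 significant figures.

P ≈ 6.560×10¹¹ W

Surface area A = 4πR² = 4π(4.130×10⁵ m)² = 2.14343×10¹² m².
P = σAT⁴ = 5.670×10⁻⁸ × 2.14343×10¹² × (48.2)⁴ = 6.560×10¹¹ W.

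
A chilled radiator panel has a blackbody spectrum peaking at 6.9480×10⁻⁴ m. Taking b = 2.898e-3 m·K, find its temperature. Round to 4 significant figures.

T ≈ 4.171 K

Wien's law gives T = b/λ_max = (2.898×10⁻³ m·K)/(6.9480×10⁻⁴ m) = 4.171 K.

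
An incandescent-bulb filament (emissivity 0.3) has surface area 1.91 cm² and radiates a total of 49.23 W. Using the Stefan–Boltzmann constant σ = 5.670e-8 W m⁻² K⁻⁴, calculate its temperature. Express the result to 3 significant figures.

Area A = 1.91 cm² = 1.91×10⁻⁴ m².
P = εσAT⁴ ⇒ T = (P/(εσA))^(1/4) = (49.23/(0.3×5.670×10⁻⁸×1.91×10⁻⁴))^(1/4) = 1.97×10³ K.

T ≈ 1.97×10³ K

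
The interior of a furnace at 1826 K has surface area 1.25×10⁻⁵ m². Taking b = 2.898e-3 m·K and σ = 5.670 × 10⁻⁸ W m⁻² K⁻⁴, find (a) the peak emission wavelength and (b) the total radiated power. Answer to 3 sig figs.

λ_max ≈ 1.59×10³ nm; P ≈ 7.88 W

(a) λ_max = b/T = 2.898×10⁻³/1826 = 1.587×10⁻⁶ m = 1.59×10³ nm.
Area A = 1.25×10⁻⁵ m².
(b) P = σAT⁴ = 5.670×10⁻⁸×1.25×10⁻⁵×(1826)⁴ = 7.88 W.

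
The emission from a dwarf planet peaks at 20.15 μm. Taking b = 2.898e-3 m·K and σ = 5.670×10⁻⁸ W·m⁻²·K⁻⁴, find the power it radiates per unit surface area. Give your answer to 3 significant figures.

Wien's law: T = b/λ_max = 2.898×10⁻³/2.015×10⁻⁵ = 143.821 K.
Then I = σT⁴ = 5.670×10⁻⁸×(143.821)⁴ = 24.3 W/m².

I ≈ 24.3 W/m²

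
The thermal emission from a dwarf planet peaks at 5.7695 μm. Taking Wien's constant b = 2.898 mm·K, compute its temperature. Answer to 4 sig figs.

T ≈ 502.3 K

Wien's law gives T = b/λ_max = (2.898×10⁻³ m·K)/(5.7695×10⁻⁶ m) = 502.3 K.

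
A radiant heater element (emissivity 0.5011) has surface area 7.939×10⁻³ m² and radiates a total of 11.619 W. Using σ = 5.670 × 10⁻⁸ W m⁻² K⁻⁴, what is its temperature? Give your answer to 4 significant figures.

T ≈ 476.4 K

Area A = 7.939×10⁻³ m².
P = εσAT⁴ ⇒ T = (P/(εσA))^(1/4) = (11.619/(0.5011×5.670×10⁻⁸×7.939×10⁻³))^(1/4) = 476.4 K.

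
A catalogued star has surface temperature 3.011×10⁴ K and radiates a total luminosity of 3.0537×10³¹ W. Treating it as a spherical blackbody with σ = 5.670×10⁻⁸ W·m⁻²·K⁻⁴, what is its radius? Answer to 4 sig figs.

L = 4πR²σT⁴ ⇒ R = √(L/(4πσT⁴)).
σT⁴ = 4.66043×10¹⁰ W/m², so R = √(3.0537×10³¹/(4π×4.66043×10¹⁰)) = 7.221×10⁹ m.

R ≈ 7.221×10⁹ m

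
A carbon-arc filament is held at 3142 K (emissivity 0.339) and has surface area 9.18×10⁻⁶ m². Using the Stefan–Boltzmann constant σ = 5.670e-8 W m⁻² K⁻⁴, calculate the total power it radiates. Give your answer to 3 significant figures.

P ≈ 17.2 W

Area A = 9.18×10⁻⁶ m².
P = εσAT⁴ = 0.339 × 5.670×10⁻⁸ × 9.18×10⁻⁶ × (3142)⁴ = 17.2 W.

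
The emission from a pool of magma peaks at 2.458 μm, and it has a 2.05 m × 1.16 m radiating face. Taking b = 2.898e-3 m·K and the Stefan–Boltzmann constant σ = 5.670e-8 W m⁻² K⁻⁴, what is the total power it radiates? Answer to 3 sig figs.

Wien's law: T = b/λ_max = 2.898×10⁻³/2.458×10⁻⁶ = 1179.01 K.
Area A = 2.05 × 1.16 = 2.378 m².
Then P = σAT⁴ = 5.670×10⁻⁸×2.378×(1179.01)⁴ = 2.61×10⁵ W.

P ≈ 2.61×10⁵ W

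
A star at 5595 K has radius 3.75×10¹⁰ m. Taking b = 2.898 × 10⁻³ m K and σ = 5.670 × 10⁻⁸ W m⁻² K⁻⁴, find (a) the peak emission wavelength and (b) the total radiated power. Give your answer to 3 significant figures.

λ_max ≈ 518 nm; P ≈ 9.82×10²⁹ W

(a) λ_max = b/T = 2.898×10⁻³/5595 = 5.180×10⁻⁷ m = 518 nm.
Surface area A = 4πR² = 4π(3.75×10¹⁰ m)² = 1.76715×10²² m².
(b) P = σAT⁴ = 5.670×10⁻⁸×1.76715×10²²×(5595)⁴ = 9.82×10²⁹ W.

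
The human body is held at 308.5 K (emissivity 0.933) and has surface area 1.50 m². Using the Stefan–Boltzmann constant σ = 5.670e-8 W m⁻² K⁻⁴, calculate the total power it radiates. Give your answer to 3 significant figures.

Area A = 1.50 m².
P = εσAT⁴ = 0.933 × 5.670×10⁻⁸ × 1.50 × (308.5)⁴ = 719 W.

P ≈ 719 W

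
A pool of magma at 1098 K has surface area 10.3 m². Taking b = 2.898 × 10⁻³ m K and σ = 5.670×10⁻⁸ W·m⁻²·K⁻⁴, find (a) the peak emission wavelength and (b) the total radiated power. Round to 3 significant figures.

λ_max ≈ 2.64 μm; P ≈ 8.49×10⁵ W

(a) λ_max = b/T = 2.898×10⁻³/1098 = 2.639×10⁻⁶ m = 2.64 μm.
Area A = 10.3 m².
(b) P = σAT⁴ = 5.670×10⁻⁸×10.3×(1098)⁴ = 8.49×10⁵ W.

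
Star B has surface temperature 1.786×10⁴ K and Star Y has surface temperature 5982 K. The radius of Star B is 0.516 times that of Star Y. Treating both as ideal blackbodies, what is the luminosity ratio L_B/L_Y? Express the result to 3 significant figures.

L_B/L_Y ≈ 21.2

L ∝ R²T⁴, so L_B/L_Y = (R_B/R_Y)²(T_B/T_Y)⁴ = (0.516)² × (1.786×10⁴/5982)⁴ = 0.266256 × 79.4585 = 21.2.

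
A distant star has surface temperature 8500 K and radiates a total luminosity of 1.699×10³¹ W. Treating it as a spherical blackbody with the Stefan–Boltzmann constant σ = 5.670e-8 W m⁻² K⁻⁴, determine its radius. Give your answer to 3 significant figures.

R ≈ 6.76×10¹⁰ m

L = 4πR²σT⁴ ⇒ R = √(L/(4πσT⁴)).
σT⁴ = 2.95978×10⁸ W/m², so R = √(1.699×10³¹/(4π×2.95978×10⁸)) = 6.76×10¹⁰ m.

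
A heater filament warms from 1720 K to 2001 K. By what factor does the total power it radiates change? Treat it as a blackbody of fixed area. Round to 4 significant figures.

P ∝ T⁴, so P₂/P₁ = (T₂/T₁)⁴ = (2001/1720)⁴ = (1.16337)⁴ = 1.832.

P₂/P₁ ≈ 1.832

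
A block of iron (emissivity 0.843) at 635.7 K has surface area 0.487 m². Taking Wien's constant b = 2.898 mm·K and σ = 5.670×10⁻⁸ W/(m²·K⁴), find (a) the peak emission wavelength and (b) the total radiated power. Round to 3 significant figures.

λ_max ≈ 4.56 μm; P ≈ 3.80×10³ W

(a) λ_max = b/T = 2.898×10⁻³/635.7 = 4.559×10⁻⁶ m = 4.56 μm.
Area A = 0.487 m².
(b) P = εσAT⁴ = 0.843×5.670×10⁻⁸×0.487×(635.7)⁴ = 3.80×10³ W.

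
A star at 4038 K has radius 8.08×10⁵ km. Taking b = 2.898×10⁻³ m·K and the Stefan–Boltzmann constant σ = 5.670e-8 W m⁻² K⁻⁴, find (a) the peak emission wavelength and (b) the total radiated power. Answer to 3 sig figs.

λ_max ≈ 718 nm; P ≈ 1.24×10²⁶ W

(a) λ_max = b/T = 2.898×10⁻³/4038 = 7.177×10⁻⁷ m = 718 nm.
Surface area A = 4πR² = 4π(8.08×10⁸ m)² = 8.20413×10¹⁸ m².
(b) P = σAT⁴ = 5.670×10⁻⁸×8.20413×10¹⁸×(4038)⁴ = 1.24×10²⁶ W.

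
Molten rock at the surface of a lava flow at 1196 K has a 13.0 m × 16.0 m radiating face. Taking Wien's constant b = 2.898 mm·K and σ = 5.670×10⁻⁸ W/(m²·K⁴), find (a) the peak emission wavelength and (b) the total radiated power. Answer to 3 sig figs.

(a) λ_max = b/T = 2.898×10⁻³/1196 = 2.423×10⁻⁶ m = 2.42×10³ nm.
Area A = 13.0 × 16.0 = 208 m².
(b) P = σAT⁴ = 5.670×10⁻⁸×208×(1196)⁴ = 2.41×10⁷ W.

λ_max ≈ 2.42×10³ nm; P ≈ 2.41×10⁷ W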